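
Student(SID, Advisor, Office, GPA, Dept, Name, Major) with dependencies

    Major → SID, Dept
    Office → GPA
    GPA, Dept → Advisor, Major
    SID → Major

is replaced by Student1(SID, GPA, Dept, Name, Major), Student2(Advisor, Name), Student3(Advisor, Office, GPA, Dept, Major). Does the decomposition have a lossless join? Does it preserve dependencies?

lossy but dependency-preserving

Lossless test (chase): Rows 1 and 3 agree on Major; apply Major→SID, Dept and equate their SID, Dept entries. Rows 1 and 3 agree on GPA, Dept; apply GPA, Dept→Advisor, Major and equate their Advisor, Major entries. No row becomes fully distinguished — the join is lossy.
Dependency preservation: every FD's attributes lie within a single fragment, so each can be enforced locally — preserved.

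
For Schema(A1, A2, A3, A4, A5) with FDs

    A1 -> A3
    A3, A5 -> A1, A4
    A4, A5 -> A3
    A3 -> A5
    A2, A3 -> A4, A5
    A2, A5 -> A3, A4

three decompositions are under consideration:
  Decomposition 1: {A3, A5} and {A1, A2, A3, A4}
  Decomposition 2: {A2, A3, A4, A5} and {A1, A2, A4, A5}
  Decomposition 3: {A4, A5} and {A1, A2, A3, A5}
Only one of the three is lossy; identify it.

Decomposition 1: common = {A3}, closure = {A1, A3, A4, A5} → lossless.
Decomposition 2: common = {A2, A4, A5}, closure = {A1, A2, A3, A4, A5} → lossless.
Decomposition 3: common = {A5}, closure = {A5} → lossy.

Decomposition 3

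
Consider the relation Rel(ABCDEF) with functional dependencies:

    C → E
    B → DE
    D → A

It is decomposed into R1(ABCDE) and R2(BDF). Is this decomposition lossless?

No

Common attributes: R1 ∩ R2 = {BD}.
Closure of {BD}: B → DE applies, adding E; D → A applies, adding A. So (BD)⁺ = {ABDE}.
The closure contains neither all of R1 = {ABCDE} nor all of R2 = {BDF}, so the common attributes are not a superkey of either fragment. The join is lossy.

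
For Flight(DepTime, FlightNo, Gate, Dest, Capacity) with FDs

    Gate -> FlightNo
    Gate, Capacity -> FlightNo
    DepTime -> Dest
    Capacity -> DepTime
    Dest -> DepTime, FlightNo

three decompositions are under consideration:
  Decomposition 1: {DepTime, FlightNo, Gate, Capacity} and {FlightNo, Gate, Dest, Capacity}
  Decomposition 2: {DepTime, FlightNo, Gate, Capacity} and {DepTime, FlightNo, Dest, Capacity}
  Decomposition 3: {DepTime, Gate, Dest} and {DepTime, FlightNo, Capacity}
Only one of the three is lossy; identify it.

Decomposition 3

Decomposition 1: common = {FlightNo, Gate, Capacity}, closure = {DepTime, FlightNo, Gate, Dest, Capacity} → lossless.
Decomposition 2: common = {DepTime, FlightNo, Capacity}, closure = {DepTime, FlightNo, Dest, Capacity} → lossless.
Decomposition 3: common = {DepTime}, closure = {DepTime, FlightNo, Dest} → lossy.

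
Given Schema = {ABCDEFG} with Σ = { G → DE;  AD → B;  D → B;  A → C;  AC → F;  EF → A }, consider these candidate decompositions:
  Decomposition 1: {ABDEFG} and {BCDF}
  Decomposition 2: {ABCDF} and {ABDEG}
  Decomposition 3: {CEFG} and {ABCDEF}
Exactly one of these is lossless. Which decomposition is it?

Decomposition 2

Decomposition 1: common = {BDF}, closure = {BDF} → lossy.
Decomposition 2: common = {ABD}, closure = {ABCDF} → lossless.
Decomposition 3: common = {CEF}, closure = {ACEF} → lossy.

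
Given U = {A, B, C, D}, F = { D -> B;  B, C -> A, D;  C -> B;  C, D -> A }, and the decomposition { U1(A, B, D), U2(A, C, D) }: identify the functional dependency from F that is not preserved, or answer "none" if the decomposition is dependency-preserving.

none

D → B lies within U1.
B, C → A, D: restricted closure across fragments reaches A, D.
C → B: restricted closure across fragments reaches B.
C, D → A lies within U2.
Every dependency is enforceable on the fragments, so the decomposition is dependency-preserving.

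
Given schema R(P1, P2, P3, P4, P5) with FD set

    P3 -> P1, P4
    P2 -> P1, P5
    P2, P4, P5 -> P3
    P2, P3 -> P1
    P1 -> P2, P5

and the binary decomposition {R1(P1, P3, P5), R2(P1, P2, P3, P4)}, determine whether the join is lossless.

Common attributes: R1 ∩ R2 = {P1, P3}.
Closure of {P1, P3}: P3 → P1, P4 applies, adding P4; P1 → P2, P5 applies, adding P2, P5. So (P1, P3)⁺ = {P1, P2, P3, P4, P5}.
This closure contains every attribute of R1, so R1 ∩ R2 → R1. The join is lossless.

Yes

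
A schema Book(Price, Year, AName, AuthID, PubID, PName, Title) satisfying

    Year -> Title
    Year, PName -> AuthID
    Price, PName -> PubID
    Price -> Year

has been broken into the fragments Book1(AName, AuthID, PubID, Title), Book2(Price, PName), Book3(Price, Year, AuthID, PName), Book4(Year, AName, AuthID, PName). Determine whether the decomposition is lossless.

Chase test. Columns are Price, Year, AName, AuthID, PubID, PName, Title; row i has aⱼ where attribute j ∈ Booki, else bᵢⱼ.
Initial tableau (one row per fragment):
  row 1: b11 b12 a3 a4 a5 b16 a7
  row 2: a1 b22 b23 b24 b25 a6 b27
  row 3: a1 a2 b33 a4 b35 a6 b37
  row 4: b41 a2 a3 a4 b45 a6 b47
Rows 3 and 4 agree on Year; apply Year→Title and equate their Title entries.
Rows 2 and 3 agree on Price, PName; apply Price, PName→PubID and equate their PubID entries.
Rows 2 and 3 agree on Price; apply Price→Year and equate their Year entries.
Rows 2 and 3 agree on Year; apply Year→Title and equate their Title entries.
Rows 2 and 3 agree on Year, PName; apply Year, PName→AuthID and equate their AuthID entries.
No row becomes fully distinguished — the join is lossy.

No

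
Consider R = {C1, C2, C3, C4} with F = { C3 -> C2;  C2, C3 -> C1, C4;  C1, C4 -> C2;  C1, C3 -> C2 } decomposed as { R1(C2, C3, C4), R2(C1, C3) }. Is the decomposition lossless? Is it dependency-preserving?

lossless but not dependency-preserving

Lossless test: (C3)⁺ = {C1, C2, C3, C4}, which contains all of one fragment — lossless.
Dependency preservation: the restricted closure of {C1, C4} across the fragments never reaches {C2}, so C1, C4 → C2 cannot be enforced without a join — not preserved.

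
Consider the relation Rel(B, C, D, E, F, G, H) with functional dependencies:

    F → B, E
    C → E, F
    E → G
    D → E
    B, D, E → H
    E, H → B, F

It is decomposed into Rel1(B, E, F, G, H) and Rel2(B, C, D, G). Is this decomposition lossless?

Common attributes: Rel1 ∩ Rel2 = {B, G}.
No dependency enlarges {B, G}, so (B, G)⁺ = {B, G}.
The closure contains neither all of Rel1 = {B, E, F, G, H} nor all of Rel2 = {B, C, D, G}, so the common attributes are not a superkey of either fragment. The join is lossy.

No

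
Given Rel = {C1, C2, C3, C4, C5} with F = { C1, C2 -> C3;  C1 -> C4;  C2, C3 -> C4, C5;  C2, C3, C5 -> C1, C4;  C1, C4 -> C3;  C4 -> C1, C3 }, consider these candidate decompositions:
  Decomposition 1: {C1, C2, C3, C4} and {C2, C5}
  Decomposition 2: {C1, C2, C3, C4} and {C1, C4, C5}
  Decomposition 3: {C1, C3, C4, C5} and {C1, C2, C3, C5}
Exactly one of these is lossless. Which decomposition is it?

Decomposition 3

Decomposition 1: common = {C2}, closure = {C2} → lossy.
Decomposition 2: common = {C1, C4}, closure = {C1, C3, C4} → lossy.
Decomposition 3: common = {C1, C3, C5}, closure = {C1, C3, C4, C5} → lossless.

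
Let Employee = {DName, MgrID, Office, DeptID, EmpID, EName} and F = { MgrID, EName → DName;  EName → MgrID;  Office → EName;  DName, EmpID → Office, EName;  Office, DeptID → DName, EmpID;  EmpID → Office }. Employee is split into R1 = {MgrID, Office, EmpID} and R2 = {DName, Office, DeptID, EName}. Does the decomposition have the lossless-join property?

No

Common attributes: R1 ∩ R2 = {Office}.
Closure of {Office}: Office → EName applies, adding EName; EName → MgrID applies, adding MgrID; MgrID, EName → DName applies, adding DName. So (Office)⁺ = {DName, MgrID, Office, EName}.
The closure contains neither all of R1 = {MgrID, Office, EmpID} nor all of R2 = {DName, Office, DeptID, EName}, so the common attributes are not a superkey of either fragment. The join is lossy.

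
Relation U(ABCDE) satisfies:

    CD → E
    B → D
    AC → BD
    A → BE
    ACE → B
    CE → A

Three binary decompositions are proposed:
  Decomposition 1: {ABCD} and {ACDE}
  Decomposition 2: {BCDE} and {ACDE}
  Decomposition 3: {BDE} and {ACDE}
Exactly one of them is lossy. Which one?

Decomposition 1: common = {ACD}, closure = {ABCDE} → lossless.
Decomposition 2: common = {CDE}, closure = {ABCDE} → lossless.
Decomposition 3: common = {DE}, closure = {DE} → lossy.

Decomposition 3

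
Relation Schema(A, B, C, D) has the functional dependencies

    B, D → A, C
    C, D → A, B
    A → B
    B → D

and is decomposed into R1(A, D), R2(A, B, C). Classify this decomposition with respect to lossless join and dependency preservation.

lossless but not dependency-preserving

Lossless test: (A)⁺ = {A, B, C, D}, which contains all of one fragment — lossless.
Dependency preservation: the restricted closure of {C, D} across the fragments never reaches {A, B}, so C, D → A, B cannot be enforced without a join — not preserved.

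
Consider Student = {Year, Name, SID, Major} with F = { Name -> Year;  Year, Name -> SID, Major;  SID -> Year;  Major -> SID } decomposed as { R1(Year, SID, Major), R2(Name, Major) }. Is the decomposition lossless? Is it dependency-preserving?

Lossless test: (Major)⁺ = {Year, SID, Major}, which contains all of one fragment — lossless.
Dependency preservation: Name → Year; Year, Name → SID, Major are not contained in any single fragment, but the restricted closure of each left-hand side across the fragments still reaches the right-hand side; the remaining FDs each lie inside some fragment. All dependencies are preserved.

lossless and dependency-preserving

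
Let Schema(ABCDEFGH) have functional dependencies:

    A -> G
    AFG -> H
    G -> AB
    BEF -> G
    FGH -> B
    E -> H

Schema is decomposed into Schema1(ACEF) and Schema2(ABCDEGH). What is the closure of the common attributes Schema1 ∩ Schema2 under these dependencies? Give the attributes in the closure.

Schema1 ∩ Schema2 = {ACE}.
A → G applies, adding G
G → AB applies, adding B
E → H applies, adding H
Closure: {ABCEGH}.

ABCEGH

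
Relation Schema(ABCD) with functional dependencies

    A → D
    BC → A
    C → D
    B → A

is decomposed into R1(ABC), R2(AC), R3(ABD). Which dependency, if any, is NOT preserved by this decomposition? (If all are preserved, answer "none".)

Check C → D: no single fragment contains all of {CD}, and the restricted closure of {C} across the fragments never reaches {D}.
A → D is preserved.
BC → A is preserved.
B → A is preserved.

C → D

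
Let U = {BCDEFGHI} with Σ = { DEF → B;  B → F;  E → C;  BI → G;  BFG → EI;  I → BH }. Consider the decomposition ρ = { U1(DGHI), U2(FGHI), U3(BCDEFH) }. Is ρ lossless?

No

Chase test. Columns are BCDEFGHI; row i has aⱼ where attribute j ∈ Ui, else bᵢⱼ.
Initial tableau (one row per fragment):
  row 1: b11 b12 a3 b14 b15 a6 a7 a8
  row 2: b21 b22 b23 b24 a5 a6 a7 a8
  row 3: a1 a2 a3 a4 a5 b36 a7 b38
Rows 1 and 2 agree on I; apply I→BH and equate their BH entries.
Rows 1 and 2 agree on B; apply B→F and equate their F entries.
Rows 1 and 2 agree on BFG; apply BFG→EI and equate their EI entries.
Rows 1 and 2 agree on E; apply E→C and equate their C entries.
No row becomes fully distinguished — the join is lossy.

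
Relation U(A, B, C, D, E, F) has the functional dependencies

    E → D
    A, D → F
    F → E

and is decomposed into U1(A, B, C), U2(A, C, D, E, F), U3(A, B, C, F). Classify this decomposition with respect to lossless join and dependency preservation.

Lossless test (chase): Rows 2 and 3 agree on F; apply F→E and equate their E entries. Rows 2 and 3 agree on E; apply E→D and equate their D entries. Row 3 is now all distinguished symbols — the join is lossless.
Dependency preservation: every FD's attributes lie within a single fragment, so each can be enforced locally — preserved.

lossless and dependency-preserving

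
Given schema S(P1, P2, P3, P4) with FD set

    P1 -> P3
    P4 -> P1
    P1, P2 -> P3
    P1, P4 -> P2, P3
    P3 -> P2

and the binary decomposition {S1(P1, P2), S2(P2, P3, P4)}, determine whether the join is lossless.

No

Common attributes: S1 ∩ S2 = {P2}.
No dependency enlarges {P2}, so (P2)⁺ = {P2}.
The closure contains neither all of S1 = {P1, P2} nor all of S2 = {P2, P3, P4}, so the common attributes are not a superkey of either fragment. The join is lossy.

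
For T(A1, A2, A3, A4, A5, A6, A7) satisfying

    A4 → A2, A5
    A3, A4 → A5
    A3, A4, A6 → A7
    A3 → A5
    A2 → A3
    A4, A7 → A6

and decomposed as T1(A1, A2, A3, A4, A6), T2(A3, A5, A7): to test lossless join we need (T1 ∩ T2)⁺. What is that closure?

T1 ∩ T2 = {A3}.
A3 → A5 applies, adding A5
Closure: {A3, A5}.

A3, A5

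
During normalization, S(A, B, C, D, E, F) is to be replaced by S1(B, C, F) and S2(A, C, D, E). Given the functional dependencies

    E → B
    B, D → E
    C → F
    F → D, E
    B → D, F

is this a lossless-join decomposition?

Common attributes: S1 ∩ S2 = {C}.
Closure of {C}: C → F applies, adding F; F → D, E applies, adding D, E; E → B applies, adding B. So (C)⁺ = {B, C, D, E, F}.
This closure contains every attribute of S1, so S1 ∩ S2 → S1. The join is lossless.

Yes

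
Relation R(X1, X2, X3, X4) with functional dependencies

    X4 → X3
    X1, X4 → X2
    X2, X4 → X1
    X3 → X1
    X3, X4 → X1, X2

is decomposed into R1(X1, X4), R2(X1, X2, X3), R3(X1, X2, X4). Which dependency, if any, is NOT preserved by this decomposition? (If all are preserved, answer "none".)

Check X4 → X3: no single fragment contains all of {X3, X4}, and the restricted closure of {X4} across the fragments never reaches {X3}.
X1, X4 → X2 is preserved.
X2, X4 → X1 is preserved.
X3 → X1 is preserved.
X3, X4 → X1, X2 is preserved.

X4 → X3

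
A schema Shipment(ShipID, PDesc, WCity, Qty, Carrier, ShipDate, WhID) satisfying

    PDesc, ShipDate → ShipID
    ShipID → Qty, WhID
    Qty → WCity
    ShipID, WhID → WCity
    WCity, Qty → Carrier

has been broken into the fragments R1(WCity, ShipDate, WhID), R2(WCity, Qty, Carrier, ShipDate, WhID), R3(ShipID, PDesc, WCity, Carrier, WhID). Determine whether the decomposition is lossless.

No

Chase test. Columns are ShipID, PDesc, WCity, Qty, Carrier, ShipDate, WhID; row i has aⱼ where attribute j ∈ Ri, else bᵢⱼ.
Initial tableau (one row per fragment):
  row 1: b11 b12 a3 b14 b15 a6 a7
  row 2: b21 b22 a3 a4 a5 a6 a7
  row 3: a1 a2 a3 b34 a5 b36 a7
No row becomes fully distinguished — the join is lossy.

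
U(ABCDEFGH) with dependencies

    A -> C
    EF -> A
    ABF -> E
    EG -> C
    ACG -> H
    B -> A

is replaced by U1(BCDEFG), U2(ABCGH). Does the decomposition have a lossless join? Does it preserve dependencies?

lossless but not dependency-preserving

Lossless test: (BCG)⁺ = {ABCGH}, which contains all of one fragment — lossless.
Dependency preservation: the restricted closure of {EF} across the fragments never reaches {A}, so EF → A cannot be enforced without a join — not preserved.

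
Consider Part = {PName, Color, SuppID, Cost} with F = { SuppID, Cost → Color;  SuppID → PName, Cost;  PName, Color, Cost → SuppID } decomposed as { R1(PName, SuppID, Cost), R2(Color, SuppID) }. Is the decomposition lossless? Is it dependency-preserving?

Lossless test: (SuppID)⁺ = {PName, Color, SuppID, Cost}, which contains all of one fragment — lossless.
Dependency preservation: the restricted closure of {PName, Color, Cost} across the fragments never reaches {SuppID}, so PName, Color, Cost → SuppID cannot be enforced without a join — not preserved.

lossless but not dependency-preserving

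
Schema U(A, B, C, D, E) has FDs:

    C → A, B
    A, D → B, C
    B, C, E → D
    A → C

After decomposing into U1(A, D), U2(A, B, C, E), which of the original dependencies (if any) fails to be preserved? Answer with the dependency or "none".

Check B, C, E → D: no single fragment contains all of {B, C, D, E}, and the restricted closure of {B, C, E} across the fragments never reaches {D}.
C → A, B is preserved.
A, D → B, C is preserved.
A → C is preserved.

B, C, E → D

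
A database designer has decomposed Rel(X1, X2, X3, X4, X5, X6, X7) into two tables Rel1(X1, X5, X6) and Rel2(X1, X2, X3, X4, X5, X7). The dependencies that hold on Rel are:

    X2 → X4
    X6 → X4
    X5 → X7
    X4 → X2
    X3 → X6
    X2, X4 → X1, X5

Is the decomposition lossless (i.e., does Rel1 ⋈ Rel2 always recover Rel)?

Common attributes: Rel1 ∩ Rel2 = {X1, X5}.
Closure of {X1, X5}: X5 → X7 applies, adding X7. So (X1, X5)⁺ = {X1, X5, X7}.
The closure contains neither all of Rel1 = {X1, X5, X6} nor all of Rel2 = {X1, X2, X3, X4, X5, X7}, so the common attributes are not a superkey of either fragment. The join is lossy.

No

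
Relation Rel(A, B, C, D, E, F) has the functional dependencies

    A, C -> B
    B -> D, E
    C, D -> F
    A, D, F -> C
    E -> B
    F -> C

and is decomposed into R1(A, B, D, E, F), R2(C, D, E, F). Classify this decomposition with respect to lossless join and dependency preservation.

lossless but not dependency-preserving

Lossless test: (D, E, F)⁺ = {B, C, D, E, F}, which contains all of one fragment — lossless.
Dependency preservation: the restricted closure of {A, C} across the fragments never reaches {B}, so A, C → B cannot be enforced without a join — not preserved.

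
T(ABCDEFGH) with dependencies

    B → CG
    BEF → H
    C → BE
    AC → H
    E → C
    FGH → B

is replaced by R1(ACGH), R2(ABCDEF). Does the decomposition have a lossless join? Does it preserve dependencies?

Lossless test: (AC)⁺ = {ABCEGH}, which contains all of one fragment — lossless.
Dependency preservation: the restricted closure of {BEF} across the fragments never reaches {H}, so BEF → H cannot be enforced without a join — not preserved.

lossless but not dependency-preserving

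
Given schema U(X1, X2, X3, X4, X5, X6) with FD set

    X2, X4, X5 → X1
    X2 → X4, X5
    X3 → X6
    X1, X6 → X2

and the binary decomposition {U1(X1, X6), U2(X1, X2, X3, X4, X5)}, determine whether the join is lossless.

No

Common attributes: U1 ∩ U2 = {X1}.
No dependency enlarges {X1}, so (X1)⁺ = {X1}.
The closure contains neither all of U1 = {X1, X6} nor all of U2 = {X1, X2, X3, X4, X5}, so the common attributes are not a superkey of either fragment. The join is lossy.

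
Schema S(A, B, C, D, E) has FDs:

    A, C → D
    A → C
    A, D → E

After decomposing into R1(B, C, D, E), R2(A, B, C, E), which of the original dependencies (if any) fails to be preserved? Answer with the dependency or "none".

Check A, C → D: no single fragment contains all of {A, C, D}, and the restricted closure of {A, C} across the fragments never reaches {D}.
A → C is preserved.
A, D → E is preserved.

A, C → D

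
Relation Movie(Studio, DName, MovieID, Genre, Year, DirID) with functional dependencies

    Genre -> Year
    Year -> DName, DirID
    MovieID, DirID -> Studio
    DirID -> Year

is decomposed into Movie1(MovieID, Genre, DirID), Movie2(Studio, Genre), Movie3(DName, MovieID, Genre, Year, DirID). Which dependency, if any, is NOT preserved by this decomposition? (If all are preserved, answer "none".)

MovieID, DirID -> Studio

Check MovieID, DirID → Studio: no single fragment contains all of {Studio, MovieID, DirID}, and the restricted closure of {MovieID, DirID} across the fragments never reaches {Studio}.
Genre → Year is preserved.
Year → DName, DirID is preserved.
DirID → Year is preserved.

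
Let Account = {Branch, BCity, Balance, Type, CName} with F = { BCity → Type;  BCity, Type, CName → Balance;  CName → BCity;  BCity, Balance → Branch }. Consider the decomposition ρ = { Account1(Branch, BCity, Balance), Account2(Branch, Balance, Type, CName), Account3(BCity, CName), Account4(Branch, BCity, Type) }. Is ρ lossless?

Chase test. Columns are Branch, BCity, Balance, Type, CName; row i has aⱼ where attribute j ∈ Accounti, else bᵢⱼ.
Initial tableau (one row per fragment):
  row 1: a1 a2 a3 b14 b15
  row 2: a1 b22 a3 a4 a5
  row 3: b31 a2 b33 b34 a5
  row 4: a1 a2 b43 a4 b45
Rows 1 and 3 agree on BCity; apply BCity→Type and equate their Type entries.
Rows 1 and 4 agree on BCity; apply BCity→Type and equate their Type entries.
Rows 2 and 3 agree on CName; apply CName→BCity and equate their BCity entries.
Rows 2 and 3 agree on BCity, Type, CName; apply BCity, Type, CName→Balance and equate their Balance entries.
Rows 1 and 3 agree on BCity, Balance; apply BCity, Balance→Branch and equate their Branch entries.
Row 2 is now all distinguished symbols — the join is lossless.

Yes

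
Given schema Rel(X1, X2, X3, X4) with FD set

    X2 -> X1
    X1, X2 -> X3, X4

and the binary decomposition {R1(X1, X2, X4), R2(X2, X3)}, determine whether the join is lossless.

Yes

Common attributes: R1 ∩ R2 = {X2}.
Closure of {X2}: X2 → X1 applies, adding X1; X1, X2 → X3, X4 applies, adding X3, X4. So (X2)⁺ = {X1, X2, X3, X4}.
This closure contains every attribute of R1, so R1 ∩ R2 → R1. The join is lossless.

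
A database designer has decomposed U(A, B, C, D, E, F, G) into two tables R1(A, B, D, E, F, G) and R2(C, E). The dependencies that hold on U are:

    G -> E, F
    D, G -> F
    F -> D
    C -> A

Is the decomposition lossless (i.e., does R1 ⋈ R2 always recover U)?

No

Common attributes: R1 ∩ R2 = {E}.
No dependency enlarges {E}, so (E)⁺ = {E}.
The closure contains neither all of R1 = {A, B, D, E, F, G} nor all of R2 = {C, E}, so the common attributes are not a superkey of either fragment. The join is lossy.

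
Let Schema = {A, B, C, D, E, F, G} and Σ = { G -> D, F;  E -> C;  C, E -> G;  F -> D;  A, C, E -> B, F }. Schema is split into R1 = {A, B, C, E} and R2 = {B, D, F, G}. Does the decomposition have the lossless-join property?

No

Common attributes: R1 ∩ R2 = {B}.
No dependency enlarges {B}, so (B)⁺ = {B}.
The closure contains neither all of R1 = {A, B, C, E} nor all of R2 = {B, D, F, G}, so the common attributes are not a superkey of either fragment. The join is lossy.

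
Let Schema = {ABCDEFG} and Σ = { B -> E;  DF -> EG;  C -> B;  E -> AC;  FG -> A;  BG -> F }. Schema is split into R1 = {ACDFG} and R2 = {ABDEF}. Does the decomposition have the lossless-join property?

Yes

Common attributes: R1 ∩ R2 = {ADF}.
Closure of {ADF}: DF → EG applies, adding EG; E → AC applies, adding C; C → B applies, adding B. So (ADF)⁺ = {ABCDEFG}.
This closure contains every attribute of R1, so R1 ∩ R2 → R1. The join is lossless.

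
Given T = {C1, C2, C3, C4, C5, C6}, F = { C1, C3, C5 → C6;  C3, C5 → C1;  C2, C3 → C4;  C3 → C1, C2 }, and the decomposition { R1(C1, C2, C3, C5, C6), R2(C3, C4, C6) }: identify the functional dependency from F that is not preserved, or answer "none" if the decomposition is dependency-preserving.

C1, C3, C5 → C6 lies within R1.
C3, C5 → C1 lies within R1.
C2, C3 → C4: restricted closure across fragments reaches C4.
C3 → C1, C2 lies within R1.
Every dependency is enforceable on the fragments, so the decomposition is dependency-preserving.

none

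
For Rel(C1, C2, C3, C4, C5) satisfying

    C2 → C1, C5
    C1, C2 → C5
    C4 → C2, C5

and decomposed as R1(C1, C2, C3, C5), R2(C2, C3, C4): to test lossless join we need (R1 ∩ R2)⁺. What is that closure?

C1, C2, C3, C5

R1 ∩ R2 = {C2, C3}.
C2 → C1, C5 applies, adding C1, C5
Closure: {C1, C2, C3, C5}.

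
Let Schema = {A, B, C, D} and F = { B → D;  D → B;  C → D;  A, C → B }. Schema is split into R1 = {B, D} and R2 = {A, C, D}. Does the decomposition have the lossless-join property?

Yes

Common attributes: R1 ∩ R2 = {D}.
Closure of {D}: D → B applies, adding B. So (D)⁺ = {B, D}.
This closure contains every attribute of R1, so R1 ∩ R2 → R1. The join is lossless.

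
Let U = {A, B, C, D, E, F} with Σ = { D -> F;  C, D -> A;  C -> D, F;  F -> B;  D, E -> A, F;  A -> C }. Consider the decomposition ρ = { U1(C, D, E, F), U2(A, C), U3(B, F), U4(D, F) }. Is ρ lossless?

Yes

Chase test. Columns are A, B, C, D, E, F; row i has aⱼ where attribute j ∈ Ui, else bᵢⱼ.
Initial tableau (one row per fragment):
  row 1: b11 b12 a3 a4 a5 a6
  row 2: a1 b22 a3 b24 b25 b26
  row 3: b31 a2 b33 b34 b35 a6
  row 4: b41 b42 b43 a4 b45 a6
Rows 1 and 2 agree on C; apply C→D, F and equate their D, F entries.
Rows 1 and 2 agree on F; apply F→B and equate their B entries.
Rows 1 and 3 agree on F; apply F→B and equate their B entries.
Rows 1 and 4 agree on F; apply F→B and equate their B entries.
Rows 1 and 2 agree on C, D; apply C, D→A and equate their A entries.
Row 1 is now all distinguished symbols — the join is lossless.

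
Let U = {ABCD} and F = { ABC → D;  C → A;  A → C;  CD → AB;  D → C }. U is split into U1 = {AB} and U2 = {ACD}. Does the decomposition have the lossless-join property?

No

Common attributes: U1 ∩ U2 = {A}.
Closure of {A}: A → C applies, adding C. So (A)⁺ = {AC}.
The closure contains neither all of U1 = {AB} nor all of U2 = {ACD}, so the common attributes are not a superkey of either fragment. The join is lossy.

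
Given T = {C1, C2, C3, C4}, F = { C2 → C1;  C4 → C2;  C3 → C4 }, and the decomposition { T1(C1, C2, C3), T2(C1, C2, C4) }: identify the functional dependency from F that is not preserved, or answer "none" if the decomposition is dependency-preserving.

Check C3 → C4: no single fragment contains all of {C3, C4}, and the restricted closure of {C3} across the fragments never reaches {C4}.
C2 → C1 is preserved.
C4 → C2 is preserved.

C3 → C4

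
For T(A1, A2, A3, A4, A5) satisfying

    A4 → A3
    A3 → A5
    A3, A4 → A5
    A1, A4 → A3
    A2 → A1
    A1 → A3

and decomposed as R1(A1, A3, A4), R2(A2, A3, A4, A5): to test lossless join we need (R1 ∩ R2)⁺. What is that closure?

R1 ∩ R2 = {A3, A4}.
A3 → A5 applies, adding A5
Closure: {A3, A4, A5}.

A3, A4, A5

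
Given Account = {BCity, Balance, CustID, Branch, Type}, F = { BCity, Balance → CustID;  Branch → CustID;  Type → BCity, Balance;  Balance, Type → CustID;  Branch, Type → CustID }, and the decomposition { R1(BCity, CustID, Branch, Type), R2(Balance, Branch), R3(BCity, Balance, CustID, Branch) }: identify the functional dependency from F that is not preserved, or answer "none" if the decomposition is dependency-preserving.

Type → BCity, Balance

Check Type → BCity, Balance: no single fragment contains all of {BCity, Balance, Type}, and the restricted closure of {Type} across the fragments never reaches {BCity, Balance}.
BCity, Balance → CustID is preserved.
Branch → CustID is preserved.
Balance, Type → CustID is preserved.
Branch, Type → CustID is preserved.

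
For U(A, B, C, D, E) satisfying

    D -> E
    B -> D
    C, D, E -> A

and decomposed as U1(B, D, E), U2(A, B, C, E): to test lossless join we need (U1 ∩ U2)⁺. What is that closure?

B, D, E

U1 ∩ U2 = {B, E}.
B → D applies, adding D
Closure: {B, D, E}.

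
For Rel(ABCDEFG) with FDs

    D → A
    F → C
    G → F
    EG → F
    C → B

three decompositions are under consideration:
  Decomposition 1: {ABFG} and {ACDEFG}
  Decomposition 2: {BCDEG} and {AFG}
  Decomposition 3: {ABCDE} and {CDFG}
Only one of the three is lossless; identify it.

Decomposition 1

Decomposition 1: common = {AFG}, closure = {ABCFG} → lossless.
Decomposition 2: common = {G}, closure = {BCFG} → lossy.
Decomposition 3: common = {CD}, closure = {ABCD} → lossy.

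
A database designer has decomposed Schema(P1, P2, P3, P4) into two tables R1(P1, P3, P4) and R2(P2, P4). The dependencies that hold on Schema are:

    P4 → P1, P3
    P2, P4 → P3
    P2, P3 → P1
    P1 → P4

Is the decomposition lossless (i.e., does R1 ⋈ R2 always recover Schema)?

Yes

Common attributes: R1 ∩ R2 = {P4}.
Closure of {P4}: P4 → P1, P3 applies, adding P1, P3. So (P4)⁺ = {P1, P3, P4}.
This closure contains every attribute of R1, so R1 ∩ R2 → R1. The join is lossless.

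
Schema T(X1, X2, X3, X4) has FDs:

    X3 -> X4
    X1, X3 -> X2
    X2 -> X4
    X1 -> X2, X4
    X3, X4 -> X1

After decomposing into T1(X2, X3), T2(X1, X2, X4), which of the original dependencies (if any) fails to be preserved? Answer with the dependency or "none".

Check X3, X4 → X1: no single fragment contains all of {X1, X3, X4}, and the restricted closure of {X3, X4} across the fragments never reaches {X1}.
X3 → X4 is preserved.
X1, X3 → X2 is preserved.
X2 → X4 is preserved.
X1 → X2, X4 is preserved.

X3, X4 -> X1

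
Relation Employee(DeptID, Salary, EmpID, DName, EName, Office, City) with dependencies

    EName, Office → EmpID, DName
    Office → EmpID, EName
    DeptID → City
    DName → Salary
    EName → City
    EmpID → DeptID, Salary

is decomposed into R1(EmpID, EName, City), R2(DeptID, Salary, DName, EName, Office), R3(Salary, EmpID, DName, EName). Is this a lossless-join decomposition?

No

Chase test. Columns are DeptID, Salary, EmpID, DName, EName, Office, City; row i has aⱼ where attribute j ∈ Ri, else bᵢⱼ.
Initial tableau (one row per fragment):
  row 1: b11 b12 a3 b14 a5 b16 a7
  row 2: a1 a2 b23 a4 a5 a6 b27
  row 3: b31 a2 a3 a4 a5 b36 b37
Rows 1 and 2 agree on EName; apply EName→City and equate their City entries.
Rows 1 and 3 agree on EName; apply EName→City and equate their City entries.
Rows 1 and 3 agree on EmpID; apply EmpID→DeptID, Salary and equate their DeptID, Salary entries.
No row becomes fully distinguished — the join is lossy.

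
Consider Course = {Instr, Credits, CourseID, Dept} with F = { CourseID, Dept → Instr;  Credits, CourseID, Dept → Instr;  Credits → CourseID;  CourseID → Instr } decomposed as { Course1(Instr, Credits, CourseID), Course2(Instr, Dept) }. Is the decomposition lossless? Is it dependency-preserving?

Lossless test: (Instr)⁺ = {Instr}, which is a superkey of neither fragment — lossy.
Dependency preservation: CourseID, Dept → Instr; Credits, CourseID, Dept → Instr are not contained in any single fragment, but the restricted closure of each left-hand side across the fragments still reaches the right-hand side; the remaining FDs each lie inside some fragment. All dependencies are preserved.

lossy but dependency-preserving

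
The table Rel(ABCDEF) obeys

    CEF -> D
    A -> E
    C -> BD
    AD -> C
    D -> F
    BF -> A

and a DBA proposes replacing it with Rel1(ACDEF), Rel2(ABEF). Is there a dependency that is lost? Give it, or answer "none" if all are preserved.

C -> BD

Check C → BD: no single fragment contains all of {BCD}, and the restricted closure of {C} across the fragments never reaches {BD}.
CEF → D is preserved.
A → E is preserved.
AD → C is preserved.
D → F is preserved.
BF → A is preserved.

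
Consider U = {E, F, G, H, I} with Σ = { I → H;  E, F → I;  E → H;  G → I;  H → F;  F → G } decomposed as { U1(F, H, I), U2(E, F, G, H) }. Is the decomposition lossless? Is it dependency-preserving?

lossless and dependency-preserving

Lossless test: (F, H)⁺ = {F, G, H, I}, which contains all of one fragment — lossless.
Dependency preservation: E, F → I; G → I are not contained in any single fragment, but the restricted closure of each left-hand side across the fragments still reaches the right-hand side; the remaining FDs each lie inside some fragment. All dependencies are preserved.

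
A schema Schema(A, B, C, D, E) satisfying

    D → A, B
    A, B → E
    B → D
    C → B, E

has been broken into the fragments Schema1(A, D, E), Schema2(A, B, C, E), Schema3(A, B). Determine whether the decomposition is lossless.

No

Chase test. Columns are A, B, C, D, E; row i has aⱼ where attribute j ∈ Schemai, else bᵢⱼ.
Initial tableau (one row per fragment):
  row 1: a1 b12 b13 a4 a5
  row 2: a1 a2 a3 b24 a5
  row 3: a1 a2 b33 b34 b35
Rows 2 and 3 agree on A, B; apply A, B→E and equate their E entries.
Rows 2 and 3 agree on B; apply B→D and equate their D entries.
No row becomes fully distinguished — the join is lossy.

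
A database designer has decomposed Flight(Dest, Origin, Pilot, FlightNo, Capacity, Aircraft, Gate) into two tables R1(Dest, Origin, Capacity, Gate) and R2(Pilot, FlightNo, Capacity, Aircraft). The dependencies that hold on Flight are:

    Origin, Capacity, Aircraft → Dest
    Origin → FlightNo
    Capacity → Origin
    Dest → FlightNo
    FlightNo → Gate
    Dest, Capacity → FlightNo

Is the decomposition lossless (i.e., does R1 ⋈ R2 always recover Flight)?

No

Common attributes: R1 ∩ R2 = {Capacity}.
Closure of {Capacity}: Capacity → Origin applies, adding Origin; Origin → FlightNo applies, adding FlightNo; FlightNo → Gate applies, adding Gate. So (Capacity)⁺ = {Origin, FlightNo, Capacity, Gate}.
The closure contains neither all of R1 = {Dest, Origin, Capacity, Gate} nor all of R2 = {Pilot, FlightNo, Capacity, Aircraft}, so the common attributes are not a superkey of either fragment. The join is lossy.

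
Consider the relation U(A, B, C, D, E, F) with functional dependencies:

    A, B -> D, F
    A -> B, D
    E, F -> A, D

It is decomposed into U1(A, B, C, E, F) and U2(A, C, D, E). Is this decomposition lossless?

Common attributes: U1 ∩ U2 = {A, C, E}.
Closure of {A, C, E}: A → B, D applies, adding B, D; A, B → D, F applies, adding F. So (A, C, E)⁺ = {A, B, C, D, E, F}.
This closure contains every attribute of U1, so U1 ∩ U2 → U1. The join is lossless.

Yes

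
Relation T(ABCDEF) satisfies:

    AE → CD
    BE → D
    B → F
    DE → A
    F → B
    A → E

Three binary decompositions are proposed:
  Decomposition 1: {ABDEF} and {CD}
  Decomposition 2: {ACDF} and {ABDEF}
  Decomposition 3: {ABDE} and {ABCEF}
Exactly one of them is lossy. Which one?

Decomposition 1

Decomposition 1: common = {D}, closure = {D} → lossy.
Decomposition 2: common = {ADF}, closure = {ABCDEF} → lossless.
Decomposition 3: common = {ABE}, closure = {ABCDEF} → lossless.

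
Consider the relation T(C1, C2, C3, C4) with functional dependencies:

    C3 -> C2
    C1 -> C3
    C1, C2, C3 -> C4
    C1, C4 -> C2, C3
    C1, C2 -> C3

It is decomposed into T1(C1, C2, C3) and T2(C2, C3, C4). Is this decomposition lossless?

Common attributes: T1 ∩ T2 = {C2, C3}.
No dependency enlarges {C2, C3}, so (C2, C3)⁺ = {C2, C3}.
The closure contains neither all of T1 = {C1, C2, C3} nor all of T2 = {C2, C3, C4}, so the common attributes are not a superkey of either fragment. The join is lossy.

No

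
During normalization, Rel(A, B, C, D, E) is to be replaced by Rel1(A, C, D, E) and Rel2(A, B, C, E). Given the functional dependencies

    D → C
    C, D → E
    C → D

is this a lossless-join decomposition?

Common attributes: Rel1 ∩ Rel2 = {A, C, E}.
Closure of {A, C, E}: C → D applies, adding D. So (A, C, E)⁺ = {A, C, D, E}.
This closure contains every attribute of Rel1, so Rel1 ∩ Rel2 → Rel1. The join is lossless.

Yes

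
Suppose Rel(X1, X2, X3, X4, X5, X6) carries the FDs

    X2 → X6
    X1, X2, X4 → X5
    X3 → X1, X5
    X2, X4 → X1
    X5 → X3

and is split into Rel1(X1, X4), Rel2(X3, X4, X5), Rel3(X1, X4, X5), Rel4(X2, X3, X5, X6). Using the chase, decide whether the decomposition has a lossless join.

No

Chase test. Columns are X1, X2, X3, X4, X5, X6; row i has aⱼ where attribute j ∈ Reli, else bᵢⱼ.
Initial tableau (one row per fragment):
  row 1: a1 b12 b13 a4 b15 b16
  row 2: b21 b22 a3 a4 a5 b26
  row 3: a1 b32 b33 a4 a5 b36
  row 4: b41 a2 a3 b44 a5 a6
Rows 2 and 4 agree on X3; apply X3→X1, X5 and equate their X1, X5 entries.
Rows 2 and 3 agree on X5; apply X5→X3 and equate their X3 entries.
Rows 2 and 3 agree on X3; apply X3→X1, X5 and equate their X1, X5 entries.
No row becomes fully distinguished — the join is lossy.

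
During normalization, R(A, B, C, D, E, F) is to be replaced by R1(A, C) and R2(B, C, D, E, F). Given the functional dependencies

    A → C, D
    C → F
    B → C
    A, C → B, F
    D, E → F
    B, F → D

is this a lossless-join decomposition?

Common attributes: R1 ∩ R2 = {C}.
Closure of {C}: C → F applies, adding F. So (C)⁺ = {C, F}.
The closure contains neither all of R1 = {A, C} nor all of R2 = {B, C, D, E, F}, so the common attributes are not a superkey of either fragment. The join is lossy.

No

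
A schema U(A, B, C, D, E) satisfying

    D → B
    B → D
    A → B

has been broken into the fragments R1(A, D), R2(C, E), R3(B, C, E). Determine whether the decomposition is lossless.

No

Chase test. Columns are A, B, C, D, E; row i has aⱼ where attribute j ∈ Ri, else bᵢⱼ.
Initial tableau (one row per fragment):
  row 1: a1 b12 b13 a4 b15
  row 2: b21 b22 a3 b24 a5
  row 3: b31 a2 a3 b34 a5
No row becomes fully distinguished — the join is lossy.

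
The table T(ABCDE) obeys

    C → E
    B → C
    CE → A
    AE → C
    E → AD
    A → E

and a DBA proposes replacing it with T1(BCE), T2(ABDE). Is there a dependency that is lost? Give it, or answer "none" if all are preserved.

C → E lies within T1.
B → C lies within T1.
CE → A: restricted closure across fragments reaches A.
AE → C: restricted closure across fragments reaches C.
E → AD lies within T2.
A → E lies within T2.
Every dependency is enforceable on the fragments, so the decomposition is dependency-preserving.

none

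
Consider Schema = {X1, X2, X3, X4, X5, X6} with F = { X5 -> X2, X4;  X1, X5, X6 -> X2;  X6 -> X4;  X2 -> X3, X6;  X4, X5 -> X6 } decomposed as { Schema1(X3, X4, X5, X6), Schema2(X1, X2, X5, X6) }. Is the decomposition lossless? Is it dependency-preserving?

lossless but not dependency-preserving

Lossless test: (X5, X6)⁺ = {X2, X3, X4, X5, X6}, which contains all of one fragment — lossless.
Dependency preservation: the restricted closure of {X2} across the fragments never reaches {X3, X6}, so X2 → X3, X6 cannot be enforced without a join — not preserved.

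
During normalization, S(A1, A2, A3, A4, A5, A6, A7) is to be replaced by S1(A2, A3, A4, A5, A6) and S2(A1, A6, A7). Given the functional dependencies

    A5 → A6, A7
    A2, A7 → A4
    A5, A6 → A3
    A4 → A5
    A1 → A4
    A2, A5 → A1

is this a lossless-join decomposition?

No

Common attributes: S1 ∩ S2 = {A6}.
No dependency enlarges {A6}, so (A6)⁺ = {A6}.
The closure contains neither all of S1 = {A2, A3, A4, A5, A6} nor all of S2 = {A1, A6, A7}, so the common attributes are not a superkey of either fragment. The join is lossy.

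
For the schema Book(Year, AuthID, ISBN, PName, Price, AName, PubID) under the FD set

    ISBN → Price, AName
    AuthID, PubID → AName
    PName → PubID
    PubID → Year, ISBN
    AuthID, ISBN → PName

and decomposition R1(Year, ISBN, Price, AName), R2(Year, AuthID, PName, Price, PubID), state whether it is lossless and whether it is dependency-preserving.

lossy and not dependency-preserving

Lossless test: (Year, Price)⁺ = {Year, Price}, which is a superkey of neither fragment — lossy.
Dependency preservation: the restricted closure of {AuthID, PubID} across the fragments never reaches {AName}, so AuthID, PubID → AName cannot be enforced without a join — not preserved.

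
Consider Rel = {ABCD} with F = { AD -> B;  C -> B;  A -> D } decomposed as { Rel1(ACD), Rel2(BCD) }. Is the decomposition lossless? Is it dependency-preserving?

lossless but not dependency-preserving

Lossless test: (CD)⁺ = {BCD}, which contains all of one fragment — lossless.
Dependency preservation: the restricted closure of {AD} across the fragments never reaches {B}, so AD → B cannot be enforced without a join — not preserved.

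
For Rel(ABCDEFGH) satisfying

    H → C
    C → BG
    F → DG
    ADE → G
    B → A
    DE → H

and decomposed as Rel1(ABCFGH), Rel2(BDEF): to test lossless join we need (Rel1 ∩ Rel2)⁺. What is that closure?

Rel1 ∩ Rel2 = {BF}.
F → DG applies, adding DG
B → A applies, adding A
Closure: {ABDFG}.

ABDFG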